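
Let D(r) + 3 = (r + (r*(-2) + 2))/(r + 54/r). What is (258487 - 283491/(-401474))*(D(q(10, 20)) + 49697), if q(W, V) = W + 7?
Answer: 1768841406484925923/137705582 ≈ 1.2845e+10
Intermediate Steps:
q(W, V) = 7 + W
D(r) = -3 + (2 - r)/(r + 54/r) (D(r) = -3 + (r + (r*(-2) + 2))/(r + 54/r) = -3 + (r + (-2*r + 2))/(r + 54/r) = -3 + (r + (2 - 2*r))/(r + 54/r) = -3 + (2 - r)/(r + 54/r))
(258487 - 283491/(-401474))*(D(q(10, 20)) + 49697) = (258487 - 283491/(-401474))*(2*(-81 + (7 + 10) - 2*(7 + 10)²)/(54 + (7 + 10)²) + 49697) = (258487 - 283491*(-1/401474))*(2*(-81 + 17 - 2*17²)/(54 + 17²) + 49697) = (258487 + 283491/401474)*(2*(-81 + 17 - 2*289)/(54 + 289) + 49697) = 103776093329*(2*(-81 + 17 - 578)/343 + 49697)/401474 = 103776093329*(2*(1/343)*(-642) + 49697)/401474 = 103776093329*(-1284/343 + 49697)/401474 = (103776093329/401474)*(17044787/343) = 1768841406484925923/137705582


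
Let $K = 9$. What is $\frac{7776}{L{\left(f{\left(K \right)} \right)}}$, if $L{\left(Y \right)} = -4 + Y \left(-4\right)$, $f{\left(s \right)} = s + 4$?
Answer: $- \frac{972}{7} \approx -138.86$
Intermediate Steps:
$f{\left(s \right)} = 4 + s$
$L{\left(Y \right)} = -4 - 4 Y$
$\frac{7776}{L{\left(f{\left(K \right)} \right)}} = \frac{7776}{-4 - 4 \left(4 + 9\right)} = \frac{7776}{-4 - 52} = \frac{7776}{-56} = 7776 \left(- \frac{1}{56}\right) = - \frac{972}{7}$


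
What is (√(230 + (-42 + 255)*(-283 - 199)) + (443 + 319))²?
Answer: 478208 + 3048*I*√25609 ≈ 4.7821e+5 + 4.8777e+5*I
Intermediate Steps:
(√(230 + (-42 + 255)*(-283 - 199)) + (443 + 319))² = (√(230 + 213*(-482)) + 762)² = (√(230 - 102666) + 762)² = (√(-102436) + 762)² = (2*I*√25609 + 762)² = (762 + 2*I*√25609)²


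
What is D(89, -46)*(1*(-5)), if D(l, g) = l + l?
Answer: -890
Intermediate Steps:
D(l, g) = 2*l
D(89, -46)*(1*(-5)) = (2*89)*(1*(-5)) = 178*(-5) = -890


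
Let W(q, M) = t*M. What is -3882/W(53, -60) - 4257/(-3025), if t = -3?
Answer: -33263/1650 ≈ -20.159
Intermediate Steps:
W(q, M) = -3*M
-3882/W(53, -60) - 4257/(-3025) = -3882/((-3*(-60))) - 4257/(-3025) = -3882/180 - 4257*(-1/3025) = -3882*1/180 + 387/275 = -647/30 + 387/275 = -33263/1650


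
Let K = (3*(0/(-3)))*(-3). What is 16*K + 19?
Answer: 19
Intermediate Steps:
K = 0 (K = (3*(0*(-⅓)))*(-3) = (3*0)*(-3) = 0*(-3) = 0)
16*K + 19 = 16*0 + 19 = 0 + 19 = 19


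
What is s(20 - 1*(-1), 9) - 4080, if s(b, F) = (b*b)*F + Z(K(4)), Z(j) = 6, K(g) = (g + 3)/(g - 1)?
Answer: -105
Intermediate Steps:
K(g) = (3 + g)/(-1 + g)
s(b, F) = 6 + F*b² (s(b, F) = (b*b)*F + 6 = b²*F + 6 = F*b² + 6 = 6 + F*b²)
s(20 - 1*(-1), 9) - 4080 = (6 + 9*(20 - 1*(-1))²) - 4080 = (6 + 9*(20 + 1)²) - 4080 = (6 + 9*21²) - 4080 = (6 + 9*441) - 4080 = (6 + 3969) - 4080 = 3975 - 4080 = -105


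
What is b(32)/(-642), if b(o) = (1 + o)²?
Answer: -363/214 ≈ -1.6963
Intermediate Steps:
b(32)/(-642) = (1 + 32)²/(-642) = 33²*(-1/642) = 1089*(-1/642) = -363/214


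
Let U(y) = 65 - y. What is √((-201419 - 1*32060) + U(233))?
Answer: I*√233647 ≈ 483.37*I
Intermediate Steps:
√((-201419 - 1*32060) + U(233)) = √((-201419 - 1*32060) + (65 - 1*233)) = √((-201419 - 32060) + (65 - 233)) = √(-233479 - 168) = √(-233647) = I*√233647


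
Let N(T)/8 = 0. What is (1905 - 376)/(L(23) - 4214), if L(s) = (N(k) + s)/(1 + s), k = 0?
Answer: -36696/101113 ≈ -0.36292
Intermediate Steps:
N(T) = 0 (N(T) = 8*0 = 0)
L(s) = s/(1 + s) (L(s) = (0 + s)/(1 + s) = s/(1 + s))
(1905 - 376)/(L(23) - 4214) = (1905 - 376)/(23/(1 + 23) - 4214) = 1529/(23/24 - 4214) = 1529/(-101113/24) = 1529*(-24/101113) = -36696/101113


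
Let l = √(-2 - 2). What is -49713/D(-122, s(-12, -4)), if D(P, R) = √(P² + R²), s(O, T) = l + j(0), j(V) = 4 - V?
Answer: -49713/(4*√(931 + I)) ≈ -407.32 + 0.21875*I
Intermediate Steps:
l = 2*I (l = √(-4) = 2*I ≈ 2.0*I)
s(O, T) = 4 + 2*I (s(O, T) = 2*I + (4 - 1*0) = 2*I + (4 + 0) = 2*I + 4 = 4 + 2*I)
-49713/D(-122, s(-12, -4)) = -49713/√((-122)² + (4 + 2*I)²) = -49713/√(14884 + (4 + 2*I)²)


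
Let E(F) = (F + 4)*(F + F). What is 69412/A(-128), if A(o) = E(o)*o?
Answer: -17353/1015808 ≈ -0.017083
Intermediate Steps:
E(F) = 2*F*(4 + F) (E(F) = (4 + F)*(2*F) = 2*F*(4 + F))
A(o) = 2*o²*(4 + o) (A(o) = (2*o*(4 + o))*o = 2*o²*(4 + o))
69412/A(-128) = 69412/((2*(-128)²*(4 - 128))) = 69412/((2*16384*(-124))) = 69412/(-4063232) = 69412*(-1/4063232) = -17353/1015808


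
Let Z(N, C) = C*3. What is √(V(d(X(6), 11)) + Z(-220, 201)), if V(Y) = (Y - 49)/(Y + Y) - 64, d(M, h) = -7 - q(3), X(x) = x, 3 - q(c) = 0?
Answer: √54195/10 ≈ 23.280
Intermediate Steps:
q(c) = 3 (q(c) = 3 - 1*0 = 3 + 0 = 3)
Z(N, C) = 3*C
d(M, h) = -10 (d(M, h) = -7 - 1*3 = -7 - 3 = -10)
V(Y) = -64 + (-49 + Y)/(2*Y) (V(Y) = (-49 + Y)/((2*Y)) - 64 = (-49 + Y)*(1/(2*Y)) - 64 = (-49 + Y)/(2*Y) - 64 = -64 + (-49 + Y)/(2*Y))
√(V(d(X(6), 11)) + Z(-220, 201)) = √((½)*(-49 - 127*(-10))/(-10) + 3*201) = √((½)*(-⅒)*(-49 + 1270) + 603) = √((½)*(-⅒)*1221 + 603) = √(-1221/20 + 603) = √(10839/20) = √54195/10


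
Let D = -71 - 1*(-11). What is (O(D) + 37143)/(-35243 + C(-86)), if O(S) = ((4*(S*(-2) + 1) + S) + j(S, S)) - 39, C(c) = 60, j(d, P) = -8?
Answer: -37520/35183 ≈ -1.0664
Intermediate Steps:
D = -60 (D = -71 + 11 = -60)
O(S) = -43 - 7*S (O(S) = ((4*(S*(-2) + 1) + S) - 8) - 39 = ((4*(-2*S + 1) + S) - 8) - 39 = ((4*(1 - 2*S) + S) - 8) - 39 = (((4 - 8*S) + S) - 8) - 39 = ((4 - 7*S) - 8) - 39 = (-4 - 7*S) - 39 = -43 - 7*S)
(O(D) + 37143)/(-35243 + C(-86)) = ((-43 - 7*(-60)) + 37143)/(-35243 + 60) = ((-43 + 420) + 37143)/(-35183) = (377 + 37143)*(-1/35183) = 37520*(-1/35183) = -37520/35183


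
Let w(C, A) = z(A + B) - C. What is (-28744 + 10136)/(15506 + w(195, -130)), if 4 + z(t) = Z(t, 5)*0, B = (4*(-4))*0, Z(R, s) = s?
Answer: -18608/15307 ≈ -1.2157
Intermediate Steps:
B = 0 (B = -16*0 = 0)
z(t) = -4 (z(t) = -4 + 5*0 = -4 + 0 = -4)
w(C, A) = -4 - C
(-28744 + 10136)/(15506 + w(195, -130)) = (-28744 + 10136)/(15506 + (-4 - 1*195)) = -18608/(15506 + (-4 - 195)) = -18608/(15506 - 199) = -18608/15307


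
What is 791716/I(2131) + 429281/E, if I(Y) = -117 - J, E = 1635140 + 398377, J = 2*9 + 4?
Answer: -1609908275113/282658863 ≈ -5695.6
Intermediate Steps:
J = 22 (J = 18 + 4 = 22)
E = 2033517
I(Y) = -139 (I(Y) = -117 - 1*22 = -117 - 22 = -139)
791716/I(2131) + 429281/E = 791716/(-139) + 429281/2033517 = 791716*(-1/139) + 429281*(1/2033517) = -791716/139 + 429281/2033517 = -1609908275113/282658863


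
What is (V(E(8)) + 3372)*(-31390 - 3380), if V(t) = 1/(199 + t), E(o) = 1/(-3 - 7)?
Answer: -77733179620/663 ≈ -1.1724e+8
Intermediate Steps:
E(o) = -1/10 (E(o) = 1/(-10) = -1/10)
(V(E(8)) + 3372)*(-31390 - 3380) = (1/(199 - 1/10) + 3372)*(-31390 - 3380) = (1/(1989/10) + 3372)*(-34770) = (10/1989 + 3372)*(-34770) = (6706918/1989)*(-34770) = -77733179620/663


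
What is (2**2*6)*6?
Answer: 144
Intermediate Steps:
(2**2*6)*6 = (4*6)*6 = 24*6 = 144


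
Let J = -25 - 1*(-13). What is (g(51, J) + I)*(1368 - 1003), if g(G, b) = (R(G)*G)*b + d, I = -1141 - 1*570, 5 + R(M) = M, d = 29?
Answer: -10889410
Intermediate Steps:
J = -12 (J = -25 + 13 = -12)
R(M) = -5 + M
I = -1711 (I = -1141 - 570 = -1711)
g(G, b) = 29 + G*b*(-5 + G) (g(G, b) = ((-5 + G)*G)*b + 29 = (G*(-5 + G))*b + 29 = G*b*(-5 + G) + 29 = 29 + G*b*(-5 + G))
(g(51, J) + I)*(1368 - 1003) = ((29 + 51*(-12)*(-5 + 51)) - 1711)*(1368 - 1003) = ((29 + 51*(-12)*46) - 1711)*365 = ((29 - 28152) - 1711)*365 = (-28123 - 1711)*365 = -29834*365 = -10889410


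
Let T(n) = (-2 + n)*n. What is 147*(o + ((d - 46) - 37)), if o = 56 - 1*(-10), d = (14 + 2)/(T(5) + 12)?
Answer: -21707/9 ≈ -2411.9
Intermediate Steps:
T(n) = n*(-2 + n)
d = 16/27 (d = (14 + 2)/(5*(-2 + 5) + 12) = 16/(5*3 + 12) = 16/(15 + 12) = 16/27 ≈ 0.59259)
o = 66 (o = 56 + 10 = 66)
147*(o + ((d - 46) - 37)) = 147*(66 + ((16/27 - 46) - 37)) = 147*(66 + (-1226/27 - 37)) = 147*(66 - 2225/27) = 147*(-443/27) = -21707/9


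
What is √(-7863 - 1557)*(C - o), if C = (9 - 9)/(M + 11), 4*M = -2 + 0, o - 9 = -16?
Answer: 14*I*√2355 ≈ 679.4*I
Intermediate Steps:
o = -7 (o = 9 - 16 = -7)
M = -½ (M = (-2 + 0)/4 = (¼)*(-2) = -½ ≈ -0.50000)
C = 0 (C = (9 - 9)/(-½ + 11) = 0/(21/2) = 0*(2/21) = 0)
√(-7863 - 1557)*(C - o) = √(-7863 - 1557)*(0 - 1*(-7)) = √(-9420)*(0 + 7) = (2*I*√2355)*7 = 14*I*√2355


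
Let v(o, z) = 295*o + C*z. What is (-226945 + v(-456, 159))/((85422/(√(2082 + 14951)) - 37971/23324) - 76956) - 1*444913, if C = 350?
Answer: -8138026589262532992405498311/18291439632531251061147 + 4737108473640158560*√17033/18291439632531251061147 ≈ -4.4491e+5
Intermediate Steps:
v(o, z) = 295*o + 350*z
(-226945 + v(-456, 159))/((85422/(√(2082 + 14951)) - 37971/23324) - 76956) - 1*444913 = (-226945 + (295*(-456) + 350*159))/((85422/(√(2082 + 14951)) - 37971/23324) - 76956) - 1*444913 = (-226945 + (-134520 + 55650))/((85422/(√17033) - 37971*1/23324) - 76956) - 444913 = (-226945 - 78870)/((85422*(√17033/17033) - 37971/23324) - 76956) - 444913 = -305815/((85422*√17033/17033 - 37971/23324) - 76956) - 444913 = -305815/((-37971/23324 + 85422*√17033/17033) - 76956) - 444913 = -305815/(-1794959715/23324 + 85422*√17033/17033) - 444913 = -444913 - 305815/(-1794959715/23324 + 85422*√17033/17033)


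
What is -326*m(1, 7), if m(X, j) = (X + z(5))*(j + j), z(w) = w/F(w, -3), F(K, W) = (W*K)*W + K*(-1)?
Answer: -10269/2 ≈ -5134.5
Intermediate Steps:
F(K, W) = -K + K*W² (F(K, W) = (K*W)*W - K = K*W² - K = -K + K*W²)
z(w) = ⅛ (z(w) = w/((w*(-1 + (-3)²))) = w/((w*(-1 + 9))) = w/((w*8)) = w/((8*w)) = w*(1/(8*w)) = ⅛)
m(X, j) = 2*j*(⅛ + X) (m(X, j) = (X + ⅛)*(j + j) = (⅛ + X)*(2*j) = 2*j*(⅛ + X))
-326*m(1, 7) = -163*7*(1 + 8*1)/2 = -163*7*(1 + 8)/2 = -163*7*9/2 = -326*63/4 = -10269/2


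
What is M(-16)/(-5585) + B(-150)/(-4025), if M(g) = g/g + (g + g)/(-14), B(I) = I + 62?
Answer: 95651/4495925 ≈ 0.021275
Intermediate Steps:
B(I) = 62 + I
M(g) = 1 - g/7 (M(g) = 1 + (2*g)*(-1/14) = 1 - g/7)
M(-16)/(-5585) + B(-150)/(-4025) = (1 - ⅐*(-16))/(-5585) + (62 - 150)/(-4025) = (1 + 16/7)*(-1/5585) - 88*(-1/4025) = (23/7)*(-1/5585) + 88/4025 = -23/39095 + 88/4025 = 95651/4495925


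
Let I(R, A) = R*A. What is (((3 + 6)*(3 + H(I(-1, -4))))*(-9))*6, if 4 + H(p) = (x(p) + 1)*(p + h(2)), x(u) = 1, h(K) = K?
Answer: -5346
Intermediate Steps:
I(R, A) = A*R
H(p) = 2*p (H(p) = -4 + (1 + 1)*(p + 2) = -4 + 2*(2 + p) = -4 + (4 + 2*p) = 2*p)
(((3 + 6)*(3 + H(I(-1, -4))))*(-9))*6 = (((3 + 6)*(3 + 2*(-4*(-1))))*(-9))*6 = ((9*(3 + 2*4))*(-9))*6 = ((9*(3 + 8))*(-9))*6 = ((9*11)*(-9))*6 = (99*(-9))*6 = -891*6 = -5346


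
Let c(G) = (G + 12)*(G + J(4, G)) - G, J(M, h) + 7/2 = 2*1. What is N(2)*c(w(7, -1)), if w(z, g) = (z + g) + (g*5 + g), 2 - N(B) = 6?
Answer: 72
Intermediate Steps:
N(B) = -4 (N(B) = 2 - 1*6 = 2 - 6 = -4)
J(M, h) = -3/2 (J(M, h) = -7/2 + 2*1 = -7/2 + 2 = -3/2)
w(z, g) = z + 7*g (w(z, g) = (g + z) + (5*g + g) = (g + z) + 6*g = z + 7*g)
c(G) = -G + (12 + G)*(-3/2 + G) (c(G) = (G + 12)*(G - 3/2) - G = (12 + G)*(-3/2 + G) - G = -G + (12 + G)*(-3/2 + G))
N(2)*c(w(7, -1)) = -4*(-18 + (7 + 7*(-1))² + 19*(7 + 7*(-1))/2) = -4*(-18 + (7 - 7)² + 19*(7 - 7)/2) = -4*(-18 + 0² + (19/2)*0) = -4*(-18 + 0 + 0) = -4*(-18) = 72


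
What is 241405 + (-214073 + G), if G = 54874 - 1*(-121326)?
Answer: 203532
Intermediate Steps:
G = 176200 (G = 54874 + 121326 = 176200)
241405 + (-214073 + G) = 241405 + (-214073 + 176200) = 241405 - 37873 = 203532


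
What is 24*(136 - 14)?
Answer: 2928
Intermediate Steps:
24*(136 - 14) = 24*122 = 2928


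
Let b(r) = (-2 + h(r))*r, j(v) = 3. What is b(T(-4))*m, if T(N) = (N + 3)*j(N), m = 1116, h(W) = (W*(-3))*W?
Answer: 97092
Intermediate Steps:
h(W) = -3*W**2 (h(W) = (-3*W)*W = -3*W**2)
T(N) = 9 + 3*N (T(N) = (N + 3)*3 = (3 + N)*3 = 9 + 3*N)
b(r) = r*(-2 - 3*r**2) (b(r) = (-2 - 3*r**2)*r = r*(-2 - 3*r**2))
b(T(-4))*m = -(9 + 3*(-4))*(2 + 3*(9 + 3*(-4))**2)*1116 = -(9 - 12)*(2 + 3*(9 - 12)**2)*1116 = -1*(-3)*(2 + 3*(-3)**2)*1116 = -1*(-3)*(2 + 3*9)*1116 = -1*(-3)*(2 + 27)*1116 = -1*(-3)*29*1116 = 87*1116 = 97092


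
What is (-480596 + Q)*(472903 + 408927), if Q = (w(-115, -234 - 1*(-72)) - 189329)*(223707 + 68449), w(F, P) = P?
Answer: -48819354995101360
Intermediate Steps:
Q = -55360932596 (Q = ((-234 - 1*(-72)) - 189329)*(223707 + 68449) = ((-234 + 72) - 189329)*292156 = (-162 - 189329)*292156 = -189491*292156 = -55360932596)
(-480596 + Q)*(472903 + 408927) = (-480596 - 55360932596)*(472903 + 408927) = -55361413192*881830 = -48819354995101360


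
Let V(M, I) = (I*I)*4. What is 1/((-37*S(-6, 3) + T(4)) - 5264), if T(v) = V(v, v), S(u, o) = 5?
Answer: -1/5385 ≈ -0.00018570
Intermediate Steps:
V(M, I) = 4*I**2 (V(M, I) = I**2*4 = 4*I**2)
T(v) = 4*v**2
1/((-37*S(-6, 3) + T(4)) - 5264) = 1/((-37*5 + 4*4**2) - 5264) = 1/((-185 + 4*16) - 5264) = 1/((-185 + 64) - 5264) = 1/(-121 - 5264) = 1/(-5385) = -1/5385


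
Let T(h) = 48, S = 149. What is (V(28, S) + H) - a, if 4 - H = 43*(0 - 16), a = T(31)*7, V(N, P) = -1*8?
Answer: 348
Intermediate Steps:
V(N, P) = -8
a = 336 (a = 48*7 = 336)
H = 692 (H = 4 - 43*(0 - 16) = 4 - 43*(-16) = 4 - 1*(-688) = 4 + 688 = 692)
(V(28, S) + H) - a = (-8 + 692) - 1*336 = 684 - 336 = 348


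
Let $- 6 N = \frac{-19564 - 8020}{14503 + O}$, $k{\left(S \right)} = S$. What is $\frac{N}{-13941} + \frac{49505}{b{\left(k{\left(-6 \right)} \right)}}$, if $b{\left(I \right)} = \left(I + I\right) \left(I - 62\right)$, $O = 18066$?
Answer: $\frac{22477465706221}{370500254064} \approx 60.668$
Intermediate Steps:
$b{\left(I \right)} = 2 I \left(-62 + I\right)$
$N = \frac{13792}{97707}$ ($N = - \frac{\left(-19564 - 8020\right) \frac{1}{14503 + 18066}}{6} = - \frac{\left(-27584\right) \frac{1}{32569}}{6} = \left(- \frac{1}{6}\right) \left(- \frac{27584}{32569}\right) = \frac{13792}{97707} \approx 0.14116$)
$\frac{N}{-13941} + \frac{49505}{b{\left(k{\left(-6 \right)} \right)}} = \frac{13792}{97707 \left(-13941\right)} + \frac{49505}{2 \left(-6\right) \left(-62 - 6\right)} = \frac{13792}{97707} \left(- \frac{1}{13941}\right) + \frac{49505}{2 \left(-6\right) \left(-68\right)} = - \frac{13792}{1362133287} + \frac{49505}{816} = \frac{22477465706221}{370500254064}$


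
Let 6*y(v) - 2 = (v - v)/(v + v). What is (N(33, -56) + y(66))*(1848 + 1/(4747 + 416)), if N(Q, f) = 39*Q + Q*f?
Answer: -16048340450/15489 ≈ -1.0361e+6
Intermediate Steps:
y(v) = ⅓ (y(v) = ⅓ + ((v - v)/(v + v))/6 = ⅓ + (0/((2*v)))/6 = ⅓ + (0*(1/(2*v)))/6 = ⅓ + (⅙)*0 = ⅓ + 0 = ⅓)
(N(33, -56) + y(66))*(1848 + 1/(4747 + 416)) = (33*(39 - 56) + ⅓)*(1848 + 1/(4747 + 416)) = (33*(-17) + ⅓)*(1848 + 1/5163) = (-561 + ⅓)*(1848 + 1/5163) = -1682/3*9541225/5163 = -16048340450/15489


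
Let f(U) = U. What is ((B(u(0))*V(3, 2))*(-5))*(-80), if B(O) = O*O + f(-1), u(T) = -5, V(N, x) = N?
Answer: 28800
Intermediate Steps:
B(O) = -1 + O² (B(O) = O*O - 1 = O² - 1 = -1 + O²)
((B(u(0))*V(3, 2))*(-5))*(-80) = (((-1 + (-5)²)*3)*(-5))*(-80) = (((-1 + 25)*3)*(-5))*(-80) = ((24*3)*(-5))*(-80) = (72*(-5))*(-80) = -360*(-80) = 28800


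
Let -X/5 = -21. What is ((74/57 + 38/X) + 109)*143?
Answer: 10523227/665 ≈ 15824.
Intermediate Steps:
X = 105 (X = -5*(-21) = 105)
((74/57 + 38/X) + 109)*143 = ((74/57 + 38/105) + 109)*143 = (1104/665 + 109)*143 = (73589/665)*143 = 10523227/665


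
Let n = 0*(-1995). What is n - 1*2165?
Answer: -2165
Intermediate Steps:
n = 0
n - 1*2165 = 0 - 1*2165 = 0 - 2165 = -2165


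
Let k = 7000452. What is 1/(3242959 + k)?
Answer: 1/10243411 ≈ 9.7624e-8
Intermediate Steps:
1/(3242959 + k) = 1/(3242959 + 7000452) = 1/10243411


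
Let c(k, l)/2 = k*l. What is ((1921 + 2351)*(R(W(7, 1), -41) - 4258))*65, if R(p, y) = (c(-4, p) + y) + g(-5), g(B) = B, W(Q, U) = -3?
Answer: -1188470400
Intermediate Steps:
c(k, l) = 2*k*l (c(k, l) = 2*(k*l) = 2*k*l)
R(p, y) = -5 + y - 8*p (R(p, y) = (2*(-4)*p + y) - 5 = (-8*p + y) - 5 = (y - 8*p) - 5 = -5 + y - 8*p)
((1921 + 2351)*(R(W(7, 1), -41) - 4258))*65 = ((1921 + 2351)*((-5 - 41 - 8*(-3)) - 4258))*65 = (4272*((-5 - 41 + 24) - 4258))*65 = (4272*(-22 - 4258))*65 = (4272*(-4280))*65 = -18284160*65 = -1188470400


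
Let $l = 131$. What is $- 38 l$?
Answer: $-4978$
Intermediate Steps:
$- 38 l = \left(-38\right) 131 = -4978$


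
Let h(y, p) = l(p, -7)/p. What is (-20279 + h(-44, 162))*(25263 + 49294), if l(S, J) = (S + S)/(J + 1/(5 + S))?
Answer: -882986230371/584 ≈ -1.5120e+9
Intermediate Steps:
l(S, J) = 2*S/(J + 1/(5 + S)) (l(S, J) = (2*S)/(J + 1/(5 + S)) = 2*S/(J + 1/(5 + S)))
h(y, p) = 2*(5 + p)/(-34 - 7*p) (h(y, p) = (2*p*(5 + p)/(1 + 5*(-7) - 7*p))/p = (2*p*(5 + p)/(1 - 35 - 7*p))/p = (2*p*(5 + p)/(-34 - 7*p))/p = 2*(5 + p)/(-34 - 7*p))
(-20279 + h(-44, 162))*(25263 + 49294) = (-20279 + 2*(-5 - 1*162)/(34 + 7*162))*(25263 + 49294) = (-20279 + 2*(-5 - 162)/(34 + 1134))*74557 = (-20279 + 2*(-167)/1168)*74557 = (-20279 + 2*(1/1168)*(-167))*74557 = (-20279 - 167/584)*74557 = -11843103/584*74557 = -882986230371/584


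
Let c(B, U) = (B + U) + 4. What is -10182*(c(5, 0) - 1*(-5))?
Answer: -142548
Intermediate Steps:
c(B, U) = 4 + B + U
-10182*(c(5, 0) - 1*(-5)) = -10182*((4 + 5 + 0) - 1*(-5)) = -10182*(9 + 5) = -10182*14 = -142548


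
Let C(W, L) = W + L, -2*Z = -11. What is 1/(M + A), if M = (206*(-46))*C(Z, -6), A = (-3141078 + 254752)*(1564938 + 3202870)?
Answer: -1/13761448188670 ≈ -7.2667e-14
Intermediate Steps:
Z = 11/2 (Z = -½*(-11) = 11/2 ≈ 5.5000)
A = -13761448193408 (A = -2886326*4767808 = -13761448193408)
C(W, L) = L + W
M = 4738 (M = (206*(-46))*(-6 + 11/2) = -9476*(-½) = 4738)
1/(M + A) = 1/(4738 - 13761448193408) = 1/(-13761448188670) = -1/13761448188670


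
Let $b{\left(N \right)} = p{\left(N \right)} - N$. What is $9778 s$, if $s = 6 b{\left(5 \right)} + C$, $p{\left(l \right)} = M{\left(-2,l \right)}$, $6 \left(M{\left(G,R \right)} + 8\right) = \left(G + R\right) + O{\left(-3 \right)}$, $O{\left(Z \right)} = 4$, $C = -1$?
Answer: $-704016$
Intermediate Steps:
$M{\left(G,R \right)} = - \frac{22}{3} + \frac{G}{6} + \frac{R}{6}$ ($M{\left(G,R \right)} = -8 + \frac{\left(G + R\right) + 4}{6} = -8 + \frac{4 + G + R}{6} = -8 + \left(\frac{2}{3} + \frac{G}{6} + \frac{R}{6}\right) = - \frac{22}{3} + \frac{G}{6} + \frac{R}{6}$)
$p{\left(l \right)} = - \frac{23}{3} + \frac{l}{6}$ ($p{\left(l \right)} = - \frac{22}{3} + \frac{1}{6} \left(-2\right) + \frac{l}{6} = - \frac{22}{3} - \frac{1}{3} + \frac{l}{6} = - \frac{23}{3} + \frac{l}{6}$)
$b{\left(N \right)} = - \frac{23}{3} - \frac{5 N}{6}$ ($b{\left(N \right)} = \left(- \frac{23}{3} + \frac{N}{6}\right) - N = - \frac{23}{3} - \frac{5 N}{6}$)
$s = -72$ ($s = 6 \left(- \frac{23}{3} - \frac{25}{6}\right) - 1 = 6 \left(- \frac{71}{6}\right) - 1 = -71 - 1 = -72$)
$9778 s = 9778 \left(-72\right) = -704016$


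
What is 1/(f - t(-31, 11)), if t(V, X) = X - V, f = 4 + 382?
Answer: 1/344 ≈ 0.0029070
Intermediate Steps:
f = 386
1/(f - t(-31, 11)) = 1/(386 - (11 - 1*(-31))) = 1/(386 - (11 + 31)) = 1/(386 - 1*42) = 1/(386 - 42) = 1/344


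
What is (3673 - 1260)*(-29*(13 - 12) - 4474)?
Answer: -10865739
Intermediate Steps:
(3673 - 1260)*(-29*(13 - 12) - 4474) = 2413*(-29*1 - 4474) = 2413*(-29 - 4474) = 2413*(-4503) = -10865739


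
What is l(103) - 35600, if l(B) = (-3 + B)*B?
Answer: -25300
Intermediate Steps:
l(B) = B*(-3 + B)
l(103) - 35600 = 103*(-3 + 103) - 35600 = 103*100 - 35600 = 10300 - 35600 = -25300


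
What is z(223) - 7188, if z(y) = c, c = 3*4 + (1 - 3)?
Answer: -7178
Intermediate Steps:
c = 10 (c = 12 - 2 = 10)
z(y) = 10
z(223) - 7188 = 10 - 7188 = -7178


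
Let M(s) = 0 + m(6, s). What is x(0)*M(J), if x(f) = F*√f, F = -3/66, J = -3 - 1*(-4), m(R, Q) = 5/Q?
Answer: 0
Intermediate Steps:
J = 1 (J = -3 + 4 = 1)
F = -1/22 (F = -3*1/66 = -1/22 ≈ -0.045455)
M(s) = 5/s (M(s) = 0 + 5/s = 5/s)
x(f) = -√f/22
x(0)*M(J) = (-√0/22)*(5/1) = (-1/22*0)*(5*1) = 0*5 = 0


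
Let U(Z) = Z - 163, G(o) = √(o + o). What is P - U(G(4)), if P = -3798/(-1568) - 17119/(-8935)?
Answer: 1172210381/7005040 - 2*√2 ≈ 164.51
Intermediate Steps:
G(o) = √2*√o (G(o) = √(2*o) = √2*√o)
U(Z) = -163 + Z
P = 30388861/7005040 (P = -3798*(-1/1568) - 17119*(-1/8935) = 1899/784 + 17119/8935 = 30388861/7005040 ≈ 4.3381)
P - U(G(4)) = 30388861/7005040 - (-163 + √2*√4) = 30388861/7005040 - (-163 + √2*2) = 30388861/7005040 - (-163 + 2*√2) = 30388861/7005040 + (163 - 2*√2) = 1172210381/7005040 - 2*√2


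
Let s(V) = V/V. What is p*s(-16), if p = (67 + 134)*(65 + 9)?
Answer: 14874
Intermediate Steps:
p = 14874 (p = 201*74 = 14874)
s(V) = 1
p*s(-16) = 14874*1 = 14874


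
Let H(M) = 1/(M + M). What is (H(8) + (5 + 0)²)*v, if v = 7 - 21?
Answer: -2807/8 ≈ -350.88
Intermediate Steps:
H(M) = 1/(2*M)
v = -14
(H(8) + (5 + 0)²)*v = ((½)/8 + (5 + 0)²)*(-14) = ((½)*(⅛) + 5²)*(-14) = (1/16 + 25)*(-14) = (401/16)*(-14) = -2807/8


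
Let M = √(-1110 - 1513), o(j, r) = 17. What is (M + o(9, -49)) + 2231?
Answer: 2248 + I*√2623 ≈ 2248.0 + 51.215*I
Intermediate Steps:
M = I*√2623 (M = √(-2623) = I*√2623 ≈ 51.215*I)
(M + o(9, -49)) + 2231 = (I*√2623 + 17) + 2231 = (17 + I*√2623) + 2231 = 2248 + I*√2623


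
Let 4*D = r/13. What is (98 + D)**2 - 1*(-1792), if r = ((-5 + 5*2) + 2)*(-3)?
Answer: 30601193/2704 ≈ 11317.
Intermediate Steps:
r = -21 (r = ((-5 + 10) + 2)*(-3) = (5 + 2)*(-3) = 7*(-3) = -21)
D = -21/52 (D = (-21/13)/4 = (-21*1/13)/4 = (1/4)*(-21/13) = -21/52 ≈ -0.40385)
(98 + D)**2 - 1*(-1792) = (98 - 21/52)**2 - 1*(-1792) = (5075/52)**2 + 1792 = 25755625/2704 + 1792 = 30601193/2704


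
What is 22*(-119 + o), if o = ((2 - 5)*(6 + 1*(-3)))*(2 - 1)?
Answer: -2816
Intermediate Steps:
o = -9 (o = -3*(6 - 3)*1 = -3*3*1 = -9*1 = -9)
22*(-119 + o) = 22*(-119 - 9) = 22*(-128) = -2816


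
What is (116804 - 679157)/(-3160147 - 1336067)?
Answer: 187451/1498738 ≈ 0.12507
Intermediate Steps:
(116804 - 679157)/(-3160147 - 1336067) = -562353/(-4496214) = -562353*(-1/4496214) = 187451/1498738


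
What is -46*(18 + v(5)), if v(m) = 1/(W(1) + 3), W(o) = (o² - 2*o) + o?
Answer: -2530/3 ≈ -843.33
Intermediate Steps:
W(o) = o² - o
v(m) = ⅓ (v(m) = 1/(1*(-1 + 1) + 3) = 1/(1*0 + 3) = 1/(0 + 3) = 1/3 = ⅓)
-46*(18 + v(5)) = -46*(18 + ⅓) = -46*55/3 = -2530/3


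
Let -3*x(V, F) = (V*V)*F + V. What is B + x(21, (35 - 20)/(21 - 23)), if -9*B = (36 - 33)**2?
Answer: 2189/2 ≈ 1094.5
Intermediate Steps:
x(V, F) = -V/3 - F*V**2/3 (x(V, F) = -((V*V)*F + V)/3 = -(V**2*F + V)/3 = -(F*V**2 + V)/3 = -(V + F*V**2)/3 = -V/3 - F*V**2/3)
B = -1 (B = -(36 - 33)**2/9 = -1/9*3**2 = -1/9*9 = -1)
B + x(21, (35 - 20)/(21 - 23)) = -1 - 1/3*21*(1 + ((35 - 20)/(21 - 23))*21) = -1 - 1/3*21*(1 + (15/(-2))*21) = -1 - 1/3*21*(1 + (15*(-1/2))*21) = -1 - 1/3*21*(1 - 15/2*21) = -1 - 1/3*21*(1 - 315/2) = -1 - 1/3*21*(-313/2) = -1 + 2191/2 = 2189/2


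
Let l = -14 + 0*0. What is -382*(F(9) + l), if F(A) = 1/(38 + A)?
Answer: 250974/47 ≈ 5339.9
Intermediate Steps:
l = -14 (l = -14 + 0 = -14)
-382*(F(9) + l) = -382*(1/(38 + 9) - 14) = -382*(1/47 - 14) = -382*(-657/47) = 250974/47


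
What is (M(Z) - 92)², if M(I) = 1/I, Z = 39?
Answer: 12866569/1521 ≈ 8459.3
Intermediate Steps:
(M(Z) - 92)² = (1/39 - 92)² = (-3587/39)² = 12866569/1521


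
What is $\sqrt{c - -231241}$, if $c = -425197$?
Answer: $2 i \sqrt{48489} \approx 440.4 i$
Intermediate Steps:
$\sqrt{c - -231241} = \sqrt{-425197 - -231241} = \sqrt{-425197 + \left(-11621 + 242862\right)} = \sqrt{-425197 + 231241} = \sqrt{-193956} = 2 i \sqrt{48489}$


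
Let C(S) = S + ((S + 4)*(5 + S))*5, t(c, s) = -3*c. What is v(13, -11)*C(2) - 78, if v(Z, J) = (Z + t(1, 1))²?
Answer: 21122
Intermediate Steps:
v(Z, J) = (-3 + Z)² (v(Z, J) = (Z - 3*1)² = (Z - 3)² = (-3 + Z)²)
C(S) = S + 5*(4 + S)*(5 + S) (C(S) = S + ((4 + S)*(5 + S))*5 = S + 5*(4 + S)*(5 + S))
v(13, -11)*C(2) - 78 = (-3 + 13)²*(100 + 5*2² + 46*2) - 78 = 10²*(100 + 5*4 + 92) - 78 = 100*(100 + 20 + 92) - 78 = 100*212 - 78 = 21200 - 78 = 21122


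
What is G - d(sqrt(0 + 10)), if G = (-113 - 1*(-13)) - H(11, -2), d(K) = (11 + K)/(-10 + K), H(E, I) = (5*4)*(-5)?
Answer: 4/3 + 7*sqrt(10)/30 ≈ 2.0712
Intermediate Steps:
H(E, I) = -100 (H(E, I) = 20*(-5) = -100)
d(K) = (11 + K)/(-10 + K)
G = 0 (G = (-113 - 1*(-13)) - 1*(-100) = (-113 + 13) + 100 = -100 + 100 = 0)
G - d(sqrt(0 + 10)) = 0 - (11 + sqrt(0 + 10))/(-10 + sqrt(0 + 10)) = 0 - (11 + sqrt(10))/(-10 + sqrt(10)) = -(11 + sqrt(10))/(-10 + sqrt(10))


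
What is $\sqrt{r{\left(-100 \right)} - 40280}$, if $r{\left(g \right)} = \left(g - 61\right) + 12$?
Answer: $i \sqrt{40429} \approx 201.07 i$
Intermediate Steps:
$r{\left(g \right)} = -49 + g$ ($r{\left(g \right)} = \left(-61 + g\right) + 12 = -49 + g$)
$\sqrt{r{\left(-100 \right)} - 40280} = \sqrt{\left(-49 - 100\right) - 40280} = \sqrt{-149 - 40280} = \sqrt{-40429} = i \sqrt{40429}$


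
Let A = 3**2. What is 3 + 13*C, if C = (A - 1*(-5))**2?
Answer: 2551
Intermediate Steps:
A = 9
C = 196 (C = (9 - 1*(-5))**2 = (9 + 5)**2 = 14**2 = 196)
3 + 13*C = 3 + 13*196 = 3 + 2548 = 2551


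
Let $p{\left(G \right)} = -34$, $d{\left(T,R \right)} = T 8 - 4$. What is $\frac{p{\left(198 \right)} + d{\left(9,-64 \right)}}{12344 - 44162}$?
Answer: $- \frac{17}{15909} \approx -0.0010686$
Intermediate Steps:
$d{\left(T,R \right)} = -4 + 8 T$ ($d{\left(T,R \right)} = 8 T - 4 = -4 + 8 T$)
$\frac{p{\left(198 \right)} + d{\left(9,-64 \right)}}{12344 - 44162} = \frac{-34 + \left(-4 + 8 \cdot 9\right)}{12344 - 44162} = \frac{-34 + \left(-4 + 72\right)}{-31818} = \left(-34 + 68\right) \left(- \frac{1}{31818}\right) = 34 \left(- \frac{1}{31818}\right) = - \frac{17}{15909}$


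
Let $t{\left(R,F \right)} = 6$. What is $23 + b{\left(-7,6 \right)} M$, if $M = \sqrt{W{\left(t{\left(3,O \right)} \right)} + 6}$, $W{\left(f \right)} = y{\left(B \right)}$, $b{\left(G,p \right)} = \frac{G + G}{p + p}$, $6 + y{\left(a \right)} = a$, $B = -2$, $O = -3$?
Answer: $23 - \frac{7 i \sqrt{2}}{6} \approx 23.0 - 1.6499 i$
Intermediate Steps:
$y{\left(a \right)} = -6 + a$
$b{\left(G,p \right)} = \frac{G}{p}$ ($b{\left(G,p \right)} = \frac{2 G}{2 p} = 2 G \frac{1}{2 p} = \frac{G}{p}$)
$W{\left(f \right)} = -8$ ($W{\left(f \right)} = -6 - 2 = -8$)
$M = i \sqrt{2}$ ($M = \sqrt{-8 + 6} = \sqrt{-2} = i \sqrt{2} \approx 1.4142 i$)
$23 + b{\left(-7,6 \right)} M = 23 + - \frac{7}{6} i \sqrt{2} = 23 + \left(-7\right) \frac{1}{6} i \sqrt{2} = 23 - \frac{7 i \sqrt{2}}{6}$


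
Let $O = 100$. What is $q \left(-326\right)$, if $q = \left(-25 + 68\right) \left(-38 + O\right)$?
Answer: $-869116$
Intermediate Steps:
$q = 2666$ ($q = \left(-25 + 68\right) \left(-38 + 100\right) = 43 \cdot 62 = 2666$)
$q \left(-326\right) = 2666 \left(-326\right) = -869116$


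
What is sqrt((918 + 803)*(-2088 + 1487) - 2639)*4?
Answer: 16*I*sqrt(64810) ≈ 4073.3*I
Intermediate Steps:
sqrt((918 + 803)*(-2088 + 1487) - 2639)*4 = sqrt(1721*(-601) - 2639)*4 = sqrt(-1034321 - 2639)*4 = sqrt(-1036960)*4 = (4*I*sqrt(64810))*4 = 16*I*sqrt(64810)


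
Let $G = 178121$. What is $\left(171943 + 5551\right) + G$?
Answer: $355615$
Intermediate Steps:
$\left(171943 + 5551\right) + G = \left(171943 + 5551\right) + 178121 = 177494 + 178121 = 355615$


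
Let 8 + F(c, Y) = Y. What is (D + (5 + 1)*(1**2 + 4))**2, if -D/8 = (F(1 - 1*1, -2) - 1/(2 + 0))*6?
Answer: 285156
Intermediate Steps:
F(c, Y) = -8 + Y
D = 504 (D = -8*((-8 - 2) - 1/(2 + 0))*6 = -8*(-10 - 1/2)*6 = -(-84)*6 = -8*(-63) = 504)
(D + (5 + 1)*(1**2 + 4))**2 = (504 + (5 + 1)*(1**2 + 4))**2 = (504 + 6*(1 + 4))**2 = (504 + 6*5)**2 = (504 + 30)**2 = 534**2 = 285156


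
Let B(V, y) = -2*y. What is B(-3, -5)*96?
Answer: 960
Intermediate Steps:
B(-3, -5)*96 = -2*(-5)*96 = 10*96 = 960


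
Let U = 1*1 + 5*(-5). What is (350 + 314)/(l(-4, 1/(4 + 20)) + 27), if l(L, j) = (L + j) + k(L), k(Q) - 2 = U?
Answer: 15936/25 ≈ 637.44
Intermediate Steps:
U = -24 (U = 1 - 25 = -24)
k(Q) = -22 (k(Q) = 2 - 24 = -22)
l(L, j) = -22 + L + j (l(L, j) = (L + j) - 22 = -22 + L + j)
(350 + 314)/(l(-4, 1/(4 + 20)) + 27) = (350 + 314)/((-22 - 4 + 1/(4 + 20)) + 27) = 664/((-22 - 4 + 1/24) + 27) = 664/(-623/24 + 27) = 664/(25/24) = 664*(24/25) = 15936/25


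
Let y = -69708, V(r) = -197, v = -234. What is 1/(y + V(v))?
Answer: -1/69905 ≈ -1.4305e-5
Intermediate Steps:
1/(y + V(v)) = 1/(-69708 - 197) = 1/(-69905) = -1/69905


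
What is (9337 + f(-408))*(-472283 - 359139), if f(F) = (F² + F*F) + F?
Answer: -284227430654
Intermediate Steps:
f(F) = F + 2*F² (f(F) = (F² + F²) + F = 2*F² + F = F + 2*F²)
(9337 + f(-408))*(-472283 - 359139) = (9337 - 408*(1 + 2*(-408)))*(-472283 - 359139) = (9337 - 408*(1 - 816))*(-831422) = (9337 - 408*(-815))*(-831422) = (9337 + 332520)*(-831422) = 341857*(-831422) = -284227430654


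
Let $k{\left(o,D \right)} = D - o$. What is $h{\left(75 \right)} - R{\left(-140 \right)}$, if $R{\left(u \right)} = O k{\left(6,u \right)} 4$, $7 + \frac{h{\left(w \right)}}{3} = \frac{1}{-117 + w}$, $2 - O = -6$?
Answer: $\frac{65113}{14} \approx 4650.9$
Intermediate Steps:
$O = 8$ ($O = 2 - -6 = 2 + 6 = 8$)
$h{\left(w \right)} = -21 + \frac{3}{-117 + w}$
$R{\left(u \right)} = -192 + 32 u$ ($R{\left(u \right)} = 8 \left(u - 6\right) 4 = 8 \left(-6 + u\right) 4 = \left(-48 + 8 u\right) 4 = -192 + 32 u$)
$h{\left(75 \right)} - R{\left(-140 \right)} = \frac{3 \left(820 - 525\right)}{-117 + 75} - \left(-192 + 32 \left(-140\right)\right) = \frac{3 \left(820 - 525\right)}{-42} - \left(-192 - 4480\right) = 3 \left(- \frac{1}{42}\right) 295 - -4672 = - \frac{295}{14} + 4672 = \frac{65113}{14}$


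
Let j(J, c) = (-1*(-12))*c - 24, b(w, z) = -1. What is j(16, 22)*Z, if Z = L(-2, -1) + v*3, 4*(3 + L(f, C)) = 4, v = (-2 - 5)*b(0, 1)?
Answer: 4560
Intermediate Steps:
v = 7 (v = (-2 - 5)*(-1) = -7*(-1) = 7)
j(J, c) = -24 + 12*c (j(J, c) = 12*c - 24 = -24 + 12*c)
L(f, C) = -2 (L(f, C) = -3 + (1/4)*4 = -3 + 1 = -2)
Z = 19 (Z = -2 + 7*3 = -2 + 21 = 19)
j(16, 22)*Z = (-24 + 12*22)*19 = (-24 + 264)*19 = 240*19 = 4560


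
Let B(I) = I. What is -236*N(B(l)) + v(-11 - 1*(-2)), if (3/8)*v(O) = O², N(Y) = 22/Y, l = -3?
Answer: 5840/3 ≈ 1946.7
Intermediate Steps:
v(O) = 8*O²/3
-236*N(B(l)) + v(-11 - 1*(-2)) = -5192/(-3) + 8*(-11 - 1*(-2))²/3 = -5192*(-1)/3 + 8*(-11 + 2)²/3 = -236*(-22/3) + (8/3)*(-9)² = 5192/3 + (8/3)*81 = 5192/3 + 216 = 5840/3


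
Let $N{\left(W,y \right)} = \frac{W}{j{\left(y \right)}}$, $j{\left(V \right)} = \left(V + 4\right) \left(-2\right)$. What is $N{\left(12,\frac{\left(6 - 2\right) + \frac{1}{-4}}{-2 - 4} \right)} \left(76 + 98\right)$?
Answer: $- \frac{928}{3} \approx -309.33$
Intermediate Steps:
$j{\left(V \right)} = -8 - 2 V$ ($j{\left(V \right)} = \left(4 + V\right) \left(-2\right) = -8 - 2 V$)
$N{\left(W,y \right)} = \frac{W}{-8 - 2 y}$
$N{\left(12,\frac{\left(6 - 2\right) + \frac{1}{-4}}{-2 - 4} \right)} \left(76 + 98\right) = \left(-1\right) 12 \frac{1}{8 + 2 \frac{\left(6 - 2\right) + \frac{1}{-4}}{-2 - 4}} \left(76 + 98\right) = \left(-1\right) 12 \frac{1}{8 + 2 \frac{\left(6 - 2\right) - \frac{1}{4}}{-6}} \cdot 174 = \left(-1\right) 12 \frac{1}{8 + 2 \left(4 - \frac{1}{4}\right) \left(- \frac{1}{6}\right)} 174 = \left(-1\right) 12 \frac{1}{8 + 2 \cdot \frac{15}{4} \left(- \frac{1}{6}\right)} 174 = \left(-1\right) 12 \frac{1}{8 + 2 \left(- \frac{5}{8}\right)} 174 = \left(-1\right) 12 \frac{1}{8 - \frac{5}{4}} \cdot 174 = \left(-1\right) 12 \frac{1}{\frac{27}{4}} \cdot 174 = \left(-1\right) 12 \cdot \frac{4}{27} \cdot 174 = \left(- \frac{16}{9}\right) 174 = - \frac{928}{3}$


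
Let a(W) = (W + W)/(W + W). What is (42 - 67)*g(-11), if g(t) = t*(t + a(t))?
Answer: -2750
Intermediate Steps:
a(W) = 1 (a(W) = (2*W)/((2*W)) = (2*W)*(1/(2*W)) = 1)
g(t) = t*(1 + t) (g(t) = t*(t + 1) = t*(1 + t))
(42 - 67)*g(-11) = (42 - 67)*(-11*(1 - 11)) = -(-275)*(-10) = -25*110 = -2750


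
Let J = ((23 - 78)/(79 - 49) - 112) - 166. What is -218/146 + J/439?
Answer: -409673/192282 ≈ -2.1306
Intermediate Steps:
J = -1679/6 (J = (-55/30 - 112) - 166 = (-55*1/30 - 112) - 166 = (-11/6 - 112) - 166 = -683/6 - 166 = -1679/6 ≈ -279.83)
-218/146 + J/439 = -218/146 - 1679/6/439 = -218*1/146 - 1679/6*1/439 = -109/73 - 1679/2634 = -409673/192282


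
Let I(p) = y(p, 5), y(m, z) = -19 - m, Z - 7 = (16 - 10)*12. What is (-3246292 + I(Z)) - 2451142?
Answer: -5697532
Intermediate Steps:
Z = 79 (Z = 7 + (16 - 10)*12 = 7 + 6*12 = 7 + 72 = 79)
I(p) = -19 - p
(-3246292 + I(Z)) - 2451142 = (-3246292 + (-19 - 1*79)) - 2451142 = (-3246292 + (-19 - 79)) - 2451142 = (-3246292 - 98) - 2451142 = -3246390 - 2451142 = -5697532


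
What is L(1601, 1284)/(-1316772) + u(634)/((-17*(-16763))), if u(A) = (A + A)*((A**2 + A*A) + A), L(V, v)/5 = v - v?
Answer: 1020164328/284971 ≈ 3579.9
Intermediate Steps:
L(V, v) = 0 (L(V, v) = 5*(v - v) = 5*0 = 0)
u(A) = 2*A*(A + 2*A**2) (u(A) = (2*A)*((A**2 + A**2) + A) = (2*A)*(2*A**2 + A) = (2*A)*(A + 2*A**2) = 2*A*(A + 2*A**2))
L(1601, 1284)/(-1316772) + u(634)/((-17*(-16763))) = 0/(-1316772) + (634**2*(2 + 4*634))/((-17*(-16763))) = 0*(-1/1316772) + (401956*(2 + 2536))/284971 = 0 + (401956*2538)*(1/284971) = 0 + 1020164328*(1/284971) = 0 + 1020164328/284971 = 1020164328/284971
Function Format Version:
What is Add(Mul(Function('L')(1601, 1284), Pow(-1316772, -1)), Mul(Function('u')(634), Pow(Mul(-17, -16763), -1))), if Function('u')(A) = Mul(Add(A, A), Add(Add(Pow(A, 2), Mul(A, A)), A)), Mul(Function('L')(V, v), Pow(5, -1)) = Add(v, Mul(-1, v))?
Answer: Rational(1020164328, 284971) ≈ 3579.9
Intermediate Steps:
Function('L')(V, v) = 0 (Function('L')(V, v) = Mul(5, Add(v, Mul(-1, v))) = Mul(5, 0) = 0)
Function('u')(A) = Mul(2, A, Add(A, Mul(2, Pow(A, 2)))) (Function('u')(A) = Mul(Mul(2, A), Add(Add(Pow(A, 2), Pow(A, 2)), A)) = Mul(Mul(2, A), Add(Mul(2, Pow(A, 2)), A)) = Mul(Mul(2, A), Add(A, Mul(2, Pow(A, 2)))) = Mul(2, A, Add(A, Mul(2, Pow(A, 2)))))
Add(Mul(Function('L')(1601, 1284), Pow(-1316772, -1)), Mul(Function('u')(634), Pow(Mul(-17, -16763), -1))) = Add(Mul(0, Pow(-1316772, -1)), Mul(Mul(Pow(634, 2), Add(2, Mul(4, 634))), Pow(Mul(-17, -16763), -1))) = Add(Mul(0, Rational(-1, 1316772)), Mul(Mul(401956, Add(2, 2536)), Pow(284971, -1))) = Add(0, Mul(Mul(401956, 2538), Rational(1, 284971))) = Add(0, Mul(1020164328, Rational(1, 284971))) = Add(0, Rational(1020164328, 284971)) = Rational(1020164328, 284971)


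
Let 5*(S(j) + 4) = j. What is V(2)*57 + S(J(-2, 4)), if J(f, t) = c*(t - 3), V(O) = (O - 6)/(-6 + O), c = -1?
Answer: 264/5 ≈ 52.800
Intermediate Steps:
V(O) = 1 (V(O) = (-6 + O)/(-6 + O) = 1)
J(f, t) = 3 - t (J(f, t) = -(t - 3) = -(-3 + t) = 3 - t)
S(j) = -4 + j/5
V(2)*57 + S(J(-2, 4)) = 1*57 + (-4 + (3 - 1*4)/5) = 57 + (-4 + (3 - 4)/5) = 57 + (-4 + (⅕)*(-1)) = 57 + (-4 - ⅕) = 57 - 21/5 = 264/5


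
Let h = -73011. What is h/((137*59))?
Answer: -73011/8083 ≈ -9.0327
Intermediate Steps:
h/((137*59)) = -73011/(137*59) = -73011/8083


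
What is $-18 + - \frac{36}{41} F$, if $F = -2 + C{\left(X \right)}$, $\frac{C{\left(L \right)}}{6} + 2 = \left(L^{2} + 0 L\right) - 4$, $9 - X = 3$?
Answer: $- \frac{7146}{41} \approx -174.29$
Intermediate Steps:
$X = 6$ ($X = 9 - 3 = 6$)
$C{\left(L \right)} = -36 + 6 L^{2}$ ($C{\left(L \right)} = -12 + 6 \left(\left(L^{2} + 0 L\right) - 4\right) = -12 + 6 \left(\left(L^{2} + 0\right) - 4\right) = -12 + 6 \left(L^{2} - 4\right) = -12 + 6 \left(-4 + L^{2}\right) = -12 + \left(-24 + 6 L^{2}\right) = -36 + 6 L^{2}$)
$F = 178$ ($F = -2 - \left(36 - 6 \cdot 6^{2}\right) = -2 + \left(-36 + 6 \cdot 36\right) = -2 + \left(-36 + 216\right) = -2 + 180 = 178$)
$-18 + - \frac{36}{41} F = -18 + - \frac{36}{41} \cdot 178 = -18 + \left(-36\right) \frac{1}{41} \cdot 178 = -18 - \frac{6408}{41} = - \frac{7146}{41}$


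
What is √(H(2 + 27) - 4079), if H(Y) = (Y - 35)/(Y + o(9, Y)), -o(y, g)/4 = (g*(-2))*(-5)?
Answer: I*√579743437/377 ≈ 63.867*I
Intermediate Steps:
o(y, g) = -40*g (o(y, g) = -4*g*(-2)*(-5) = -4*(-2*g)*(-5) = -40*g)
H(Y) = -(-35 + Y)/(39*Y) (H(Y) = (Y - 35)/(Y - 40*Y) = (-35 + Y)/((-39*Y)) = (-35 + Y)*(-1/(39*Y)) = -(-35 + Y)/(39*Y))
√(H(2 + 27) - 4079) = √((35 - (2 + 27))/(39*(2 + 27)) - 4079) = √((1/39)*(35 - 1*29)/29 - 4079) = √((1/39)*(1/29)*(35 - 29) - 4079) = √((1/39)*(1/29)*6 - 4079) = √(2/377 - 4079) = √(-1537781/377) = I*√579743437/377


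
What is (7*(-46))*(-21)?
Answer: 6762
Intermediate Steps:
(7*(-46))*(-21) = -322*(-21) = 6762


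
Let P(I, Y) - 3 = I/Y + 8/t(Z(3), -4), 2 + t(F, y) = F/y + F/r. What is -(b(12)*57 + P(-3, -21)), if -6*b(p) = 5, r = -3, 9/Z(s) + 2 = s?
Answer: 18457/406 ≈ 45.461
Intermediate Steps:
Z(s) = 9/(-2 + s)
t(F, y) = -2 - F/3 + F/y (t(F, y) = -2 + (F/y + F/(-3)) = -2 + (F/y + F*(-⅓)) = -2 + (F/y - F/3) = -2 + (-F/3 + F/y) = -2 - F/3 + F/y)
b(p) = -⅚ (b(p) = -⅙*5 = -⅚)
P(I, Y) = 55/29 + I/Y (P(I, Y) = 3 + (I/Y + 8/(-2 - 3/(-2 + 3) + (9/(-2 + 3))/(-4))) = 3 + (I/Y + 8/(-2 - 3/1 + (9/1)*(-¼))) = 3 + (I/Y + 8/(-2 - 3 + (9*1)*(-¼))) = 3 + (I/Y + 8/(-2 - ⅓*9 + 9*(-¼))) = 3 + (I/Y + 8/(-2 - 3 - 9/4)) = 3 + (I/Y + 8/(-29/4)) = 3 + (I/Y + 8*(-4/29)) = 3 + (I/Y - 32/29) = 3 + (-32/29 + I/Y) = 55/29 + I/Y)
-(b(12)*57 + P(-3, -21)) = -(-⅚*57 + (55/29 - 3/(-21))) = -(-95/2 + (55/29 - 3*(-1/21))) = -(-95/2 + (55/29 + ⅐)) = -(-95/2 + 414/203) = -1*(-18457/406) = 18457/406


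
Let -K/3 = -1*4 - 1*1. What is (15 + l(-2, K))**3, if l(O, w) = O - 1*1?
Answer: 1728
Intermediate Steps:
K = 15 (K = -3*(-1*4 - 1*1) = -3*(-4 - 1) = -3*(-5) = 15)
l(O, w) = -1 + O (l(O, w) = O - 1 = -1 + O)
(15 + l(-2, K))**3 = (15 + (-1 - 2))**3 = (15 - 3)**3 = 12**3 = 1728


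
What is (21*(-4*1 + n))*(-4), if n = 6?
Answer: -168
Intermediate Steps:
(21*(-4*1 + n))*(-4) = (21*(-4*1 + 6))*(-4) = (21*(-4 + 6))*(-4) = (21*2)*(-4) = 42*(-4) = -168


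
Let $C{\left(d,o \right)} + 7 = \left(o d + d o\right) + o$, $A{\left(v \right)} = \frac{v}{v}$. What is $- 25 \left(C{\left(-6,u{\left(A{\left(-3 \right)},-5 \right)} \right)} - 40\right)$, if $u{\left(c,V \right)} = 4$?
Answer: $2275$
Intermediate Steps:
$A{\left(v \right)} = 1$
$C{\left(d,o \right)} = -7 + o + 2 d o$ ($C{\left(d,o \right)} = -7 + \left(\left(o d + d o\right) + o\right) = -7 + \left(\left(d o + d o\right) + o\right) = -7 + \left(2 d o + o\right) = -7 + \left(o + 2 d o\right) = -7 + o + 2 d o$)
$- 25 \left(C{\left(-6,u{\left(A{\left(-3 \right)},-5 \right)} \right)} - 40\right) = - 25 \left(\left(-7 + 4 + 2 \left(-6\right) 4\right) - 40\right) = - 25 \left(\left(-7 + 4 - 48\right) - 40\right) = - 25 \left(-51 - 40\right) = \left(-25\right) \left(-91\right) = 2275$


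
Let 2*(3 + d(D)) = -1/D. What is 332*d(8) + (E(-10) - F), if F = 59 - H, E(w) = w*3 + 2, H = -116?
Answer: -4879/4 ≈ -1219.8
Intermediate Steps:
d(D) = -3 - 1/(2*D) (d(D) = -3 + (-1/D)/2 = -3 - 1/(2*D))
E(w) = 2 + 3*w (E(w) = 3*w + 2 = 2 + 3*w)
F = 175 (F = 59 - 1*(-116) = 59 + 116 = 175)
332*d(8) + (E(-10) - F) = 332*(-3 - ½/8) + ((2 + 3*(-10)) - 1*175) = 332*(-3 - ½*⅛) + ((2 - 30) - 175) = 332*(-3 - 1/16) + (-28 - 175) = 332*(-49/16) - 203 = -4067/4 - 203 = -4879/4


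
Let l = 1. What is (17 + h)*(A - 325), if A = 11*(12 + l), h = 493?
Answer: -92820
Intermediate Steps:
A = 143 (A = 11*(12 + 1) = 11*13 = 143)
(17 + h)*(A - 325) = (17 + 493)*(143 - 325) = 510*(-182) = -92820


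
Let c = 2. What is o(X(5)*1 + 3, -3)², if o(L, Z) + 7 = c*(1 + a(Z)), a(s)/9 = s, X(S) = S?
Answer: 3481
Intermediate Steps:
a(s) = 9*s
o(L, Z) = -5 + 18*Z (o(L, Z) = -7 + 2*(1 + 9*Z) = -7 + (2 + 18*Z) = -5 + 18*Z)
o(X(5)*1 + 3, -3)² = (-5 + 18*(-3))² = (-5 - 54)² = (-59)² = 3481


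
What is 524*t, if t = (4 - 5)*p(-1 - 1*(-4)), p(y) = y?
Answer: -1572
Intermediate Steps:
t = -3 (t = (4 - 5)*(-1 - 1*(-4)) = -(-1 + 4) = -1*3 = -3)
524*t = 524*(-3) = -1572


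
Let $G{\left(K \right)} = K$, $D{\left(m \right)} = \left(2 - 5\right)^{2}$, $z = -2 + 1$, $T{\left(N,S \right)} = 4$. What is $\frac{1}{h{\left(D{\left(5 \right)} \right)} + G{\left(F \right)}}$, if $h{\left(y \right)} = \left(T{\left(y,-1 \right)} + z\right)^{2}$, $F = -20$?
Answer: $- \frac{1}{11} \approx -0.090909$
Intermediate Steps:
$z = -1$
$D{\left(m \right)} = 9$ ($D{\left(m \right)} = \left(-3\right)^{2} = 9$)
$h{\left(y \right)} = 9$ ($h{\left(y \right)} = \left(4 - 1\right)^{2} = 3^{2} = 9$)
$\frac{1}{h{\left(D{\left(5 \right)} \right)} + G{\left(F \right)}} = \frac{1}{9 - 20} = \frac{1}{-11} = - \frac{1}{11}$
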